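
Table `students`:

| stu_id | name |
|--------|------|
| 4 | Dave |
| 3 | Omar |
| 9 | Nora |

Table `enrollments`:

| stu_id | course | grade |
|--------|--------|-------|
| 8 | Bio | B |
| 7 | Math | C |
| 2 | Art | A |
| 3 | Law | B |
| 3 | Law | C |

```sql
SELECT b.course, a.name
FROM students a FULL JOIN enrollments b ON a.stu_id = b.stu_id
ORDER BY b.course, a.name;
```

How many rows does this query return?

FULL OUTER JOIN keeps every row from both sides; unmatched rows get NULL for the other side's columns.
Matching on a.stu_id = b.stu_id.
- stu_id=4: no b row matches, row kept with b columns NULL.
- stu_id=3: 2 matching b row(s), so 2 row(s) emitted.
- stu_id=9: no b row matches, row kept with b columns NULL.
- 3 row(s) from b found no a partner → padded with NULL.
Total: 2 matched + 5 padded = 7 rows.

7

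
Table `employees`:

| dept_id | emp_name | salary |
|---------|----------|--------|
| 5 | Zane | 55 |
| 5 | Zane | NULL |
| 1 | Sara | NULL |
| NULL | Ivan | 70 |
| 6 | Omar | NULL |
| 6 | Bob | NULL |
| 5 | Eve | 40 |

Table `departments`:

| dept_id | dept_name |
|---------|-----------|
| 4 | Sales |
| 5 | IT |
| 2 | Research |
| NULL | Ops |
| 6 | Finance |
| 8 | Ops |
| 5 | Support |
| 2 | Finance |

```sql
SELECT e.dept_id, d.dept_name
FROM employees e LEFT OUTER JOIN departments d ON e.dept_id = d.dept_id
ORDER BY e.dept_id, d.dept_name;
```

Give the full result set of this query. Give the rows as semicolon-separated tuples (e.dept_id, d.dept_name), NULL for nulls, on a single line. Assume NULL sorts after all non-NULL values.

(1, NULL); (5, IT); (5, IT); (5, IT); (5, Support); (5, Support); (5, Support); (6, Finance); (6, Finance); (NULL, NULL)

LEFT JOIN keeps every row from `employees`; unmatched rows get NULL for `departments`'s columns.
Matching on e.dept_id = d.dept_id. A NULL in a compared column never satisfies the condition.
Matched pairs: 8; unmatched e rows kept: 2.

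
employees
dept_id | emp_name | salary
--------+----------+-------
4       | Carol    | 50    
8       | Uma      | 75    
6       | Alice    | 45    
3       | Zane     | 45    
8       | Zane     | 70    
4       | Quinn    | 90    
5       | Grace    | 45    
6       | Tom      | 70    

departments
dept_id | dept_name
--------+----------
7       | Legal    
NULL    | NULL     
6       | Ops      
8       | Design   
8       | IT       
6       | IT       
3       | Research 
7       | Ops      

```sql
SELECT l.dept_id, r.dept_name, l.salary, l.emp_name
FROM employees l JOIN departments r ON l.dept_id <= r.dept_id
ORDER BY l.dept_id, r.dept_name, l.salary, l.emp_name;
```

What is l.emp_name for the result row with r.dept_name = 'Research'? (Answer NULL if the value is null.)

Zane

INNER JOIN keeps only pairs where the ON condition holds.
Matching on l.dept_id <= r.dept_id. A NULL in a compared column never satisfies the condition.
- l[0] dept_id=4 → 6 match(es) in r → 6 row(s).
- l[1] dept_id=8 → 2 match(es) in r → 2 row(s).
- l[2] dept_id=6 → 6 match(es) in r → 6 row(s).
- l[3] dept_id=3 → 7 match(es) in r → 7 row(s).
- l[4] dept_id=8 → 2 match(es) in r → 2 row(s).
- l[5] dept_id=4 → 6 match(es) in r → 6 row(s).
- l[6] dept_id=5 → 6 match(es) in r → 6 row(s).
- l[7] dept_id=6 → 6 match(es) in r → 6 row(s).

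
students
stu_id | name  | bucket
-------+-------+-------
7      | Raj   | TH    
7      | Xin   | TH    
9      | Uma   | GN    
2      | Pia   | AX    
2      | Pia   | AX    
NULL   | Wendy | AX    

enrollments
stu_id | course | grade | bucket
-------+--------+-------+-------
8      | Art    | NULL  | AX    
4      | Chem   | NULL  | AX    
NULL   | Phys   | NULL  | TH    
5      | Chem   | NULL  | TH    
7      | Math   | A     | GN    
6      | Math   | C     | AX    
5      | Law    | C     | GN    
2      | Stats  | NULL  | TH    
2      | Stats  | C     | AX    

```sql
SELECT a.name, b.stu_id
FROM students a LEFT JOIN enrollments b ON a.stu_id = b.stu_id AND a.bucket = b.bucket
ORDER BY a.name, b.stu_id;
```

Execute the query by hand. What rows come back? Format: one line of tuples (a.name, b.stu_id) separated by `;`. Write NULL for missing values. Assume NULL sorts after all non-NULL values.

(Pia, 2); (Pia, 2); (Raj, NULL); (Uma, NULL); (Wendy, NULL); (Xin, NULL)

LEFT JOIN keeps every row from `students`; unmatched rows get NULL for `enrollments`'s columns.
Matching on a.stu_id = b.stu_id AND a.bucket = b.bucket. A NULL in a compared column never satisfies the condition.
- a (stu_id=7, bucket=TH) has no partner → padded with NULL.
- a (stu_id=7, bucket=TH) has no partner → padded with NULL.
- a (stu_id=9, bucket=GN) has no partner → padded with NULL.
- a (stu_id=2, bucket=AX) pairs with 1 row(s) of b.
- a (stu_id=2, bucket=AX) pairs with 1 row(s) of b.
- a (stu_id=NULL, bucket=AX) has no partner → padded with NULL.
After projecting and ordering:
a.name | b.stu_id
Pia | 2
Pia | 2
Raj | NULL
Uma | NULL
Wendy | NULL
Xin | NULL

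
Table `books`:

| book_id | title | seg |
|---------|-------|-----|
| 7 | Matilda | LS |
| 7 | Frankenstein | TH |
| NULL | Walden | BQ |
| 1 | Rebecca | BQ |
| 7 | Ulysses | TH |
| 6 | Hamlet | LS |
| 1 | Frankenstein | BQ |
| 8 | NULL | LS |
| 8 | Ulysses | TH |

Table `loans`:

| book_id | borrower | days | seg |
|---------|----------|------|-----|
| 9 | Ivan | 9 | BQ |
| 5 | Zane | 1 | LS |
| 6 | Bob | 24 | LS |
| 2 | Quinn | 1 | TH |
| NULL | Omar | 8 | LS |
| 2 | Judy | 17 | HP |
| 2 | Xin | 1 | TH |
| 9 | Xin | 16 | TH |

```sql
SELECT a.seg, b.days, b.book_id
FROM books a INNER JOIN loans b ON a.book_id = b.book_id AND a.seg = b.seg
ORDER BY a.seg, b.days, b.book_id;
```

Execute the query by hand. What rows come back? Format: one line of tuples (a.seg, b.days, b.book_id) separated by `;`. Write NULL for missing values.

INNER JOIN keeps only pairs where the ON condition holds.
Matching on a.book_id = b.book_id AND a.seg = b.seg. A NULL in a compared column never satisfies the condition.
Matched pairs: 1.

(LS, 24, 6)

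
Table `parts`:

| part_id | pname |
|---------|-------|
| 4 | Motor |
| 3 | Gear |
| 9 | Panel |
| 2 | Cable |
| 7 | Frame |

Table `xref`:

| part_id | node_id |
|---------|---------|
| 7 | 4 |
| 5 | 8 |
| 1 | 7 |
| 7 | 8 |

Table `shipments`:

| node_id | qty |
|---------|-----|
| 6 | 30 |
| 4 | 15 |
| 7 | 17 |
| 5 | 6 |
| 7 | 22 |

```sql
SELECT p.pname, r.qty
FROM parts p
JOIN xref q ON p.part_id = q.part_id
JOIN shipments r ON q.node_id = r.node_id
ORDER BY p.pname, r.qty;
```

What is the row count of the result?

Joins associate left-to-right: parts INNER JOIN xref on part_id gives 2 intermediate row(s).
Then INNER JOIN `shipments r` on node_id: keep only rows whose q.node_id appears in r.
Result: 1 row(s).

1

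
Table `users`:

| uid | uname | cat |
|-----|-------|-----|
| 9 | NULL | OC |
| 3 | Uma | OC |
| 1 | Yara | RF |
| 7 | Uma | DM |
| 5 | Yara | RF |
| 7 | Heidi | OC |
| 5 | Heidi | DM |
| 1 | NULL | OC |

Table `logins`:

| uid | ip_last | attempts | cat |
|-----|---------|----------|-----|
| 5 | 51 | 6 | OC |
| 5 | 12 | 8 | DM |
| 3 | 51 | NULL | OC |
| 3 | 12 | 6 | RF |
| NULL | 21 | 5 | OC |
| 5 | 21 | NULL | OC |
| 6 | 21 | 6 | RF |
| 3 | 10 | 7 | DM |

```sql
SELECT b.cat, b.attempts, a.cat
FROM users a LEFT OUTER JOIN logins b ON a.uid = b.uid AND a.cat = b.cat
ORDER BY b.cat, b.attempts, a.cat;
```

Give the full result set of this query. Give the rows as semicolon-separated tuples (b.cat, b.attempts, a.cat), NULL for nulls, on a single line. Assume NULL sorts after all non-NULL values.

LEFT JOIN keeps every row from `users`; unmatched rows get NULL for `logins`'s columns.
Matching on a.uid = b.uid AND a.cat = b.cat. A NULL in a compared column never satisfies the condition.
- a[0] uid=9, cat=OC → no match; kept with NULLs on the b side.
- a[1] uid=3, cat=OC → 1 match(es) in b → 1 row(s).
- a[2] uid=1, cat=RF → no match; kept with NULLs on the b side.
- a[3] uid=7, cat=DM → no match; kept with NULLs on the b side.
- a[4] uid=5, cat=RF → no match; kept with NULLs on the b side.
- a[5] uid=7, cat=OC → no match; kept with NULLs on the b side.
- a[6] uid=5, cat=DM → 1 match(es) in b → 1 row(s).
- a[7] uid=1, cat=OC → no match; kept with NULLs on the b side.
After projecting and ordering:
b.cat | b.attempts | a.cat
DM | 8 | DM
OC | NULL | OC
NULL | NULL | DM
NULL | NULL | OC
NULL | NULL | OC
NULL | NULL | OC
NULL | NULL | RF
NULL | NULL | RF

(DM, 8, DM); (OC, NULL, OC); (NULL, NULL, DM); (NULL, NULL, OC); (NULL, NULL, OC); (NULL, NULL, OC); (NULL, NULL, RF); (NULL, NULL, RF)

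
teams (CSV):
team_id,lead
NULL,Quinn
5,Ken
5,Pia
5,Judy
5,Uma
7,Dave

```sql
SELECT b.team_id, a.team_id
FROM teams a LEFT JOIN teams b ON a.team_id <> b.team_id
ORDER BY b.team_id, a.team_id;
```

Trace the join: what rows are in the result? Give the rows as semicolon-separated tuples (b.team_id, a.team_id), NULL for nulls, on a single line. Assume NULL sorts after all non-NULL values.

LEFT JOIN keeps every row from `teams a`; unmatched rows get NULL for `teams b`'s columns.
Matching on a.team_id <> b.team_id. A NULL in a compared column never satisfies the condition.
Matched pairs: 8; unmatched a rows kept: 1.

(5, 7); (5, 7); (5, 7); (5, 7); (7, 5); (7, 5); (7, 5); (7, 5); (NULL, NULL)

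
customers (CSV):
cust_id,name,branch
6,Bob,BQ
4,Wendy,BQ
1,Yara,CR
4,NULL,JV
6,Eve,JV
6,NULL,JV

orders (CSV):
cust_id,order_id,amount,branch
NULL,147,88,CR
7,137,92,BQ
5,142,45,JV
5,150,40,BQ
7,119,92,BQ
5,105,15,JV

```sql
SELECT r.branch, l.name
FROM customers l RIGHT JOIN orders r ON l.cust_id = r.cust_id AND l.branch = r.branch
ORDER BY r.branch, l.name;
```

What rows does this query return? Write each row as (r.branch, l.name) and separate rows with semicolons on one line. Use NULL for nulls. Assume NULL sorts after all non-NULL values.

RIGHT JOIN keeps every row from `orders`; unmatched rows get NULL for `customers`'s columns.
Matching on l.cust_id = r.cust_id AND l.branch = r.branch. A NULL in a compared column never satisfies the condition.
- l[0] cust_id=6, branch=BQ → no match.
- l[1] cust_id=4, branch=BQ → no match.
- l[2] cust_id=1, branch=CR → no match.
- l[3] cust_id=4, branch=JV → no match.
- l[4] cust_id=6, branch=JV → no match.
- l[5] cust_id=6, branch=JV → no match.
- 6 r row(s) had no l match → kept, l columns NULL.
After projecting and ordering:
r.branch | l.name
BQ | NULL
BQ | NULL
BQ | NULL
CR | NULL
JV | NULL
JV | NULL

(BQ, NULL); (BQ, NULL); (BQ, NULL); (CR, NULL); (JV, NULL); (JV, NULL)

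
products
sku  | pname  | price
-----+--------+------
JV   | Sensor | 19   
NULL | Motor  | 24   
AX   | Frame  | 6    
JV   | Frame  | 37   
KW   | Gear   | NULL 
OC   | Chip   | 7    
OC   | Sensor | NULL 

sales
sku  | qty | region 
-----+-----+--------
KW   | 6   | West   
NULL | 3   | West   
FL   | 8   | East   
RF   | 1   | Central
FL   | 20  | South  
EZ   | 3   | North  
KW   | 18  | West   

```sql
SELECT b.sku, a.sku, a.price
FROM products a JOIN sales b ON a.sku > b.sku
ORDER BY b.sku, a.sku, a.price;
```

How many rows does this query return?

19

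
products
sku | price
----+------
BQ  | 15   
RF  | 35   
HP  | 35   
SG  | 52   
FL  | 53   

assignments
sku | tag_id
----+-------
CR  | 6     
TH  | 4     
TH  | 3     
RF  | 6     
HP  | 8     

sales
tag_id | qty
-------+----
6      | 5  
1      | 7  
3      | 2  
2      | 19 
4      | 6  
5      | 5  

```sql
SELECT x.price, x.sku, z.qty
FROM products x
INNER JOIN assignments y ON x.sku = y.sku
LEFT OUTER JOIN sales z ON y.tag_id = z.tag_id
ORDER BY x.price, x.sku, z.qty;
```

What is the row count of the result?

2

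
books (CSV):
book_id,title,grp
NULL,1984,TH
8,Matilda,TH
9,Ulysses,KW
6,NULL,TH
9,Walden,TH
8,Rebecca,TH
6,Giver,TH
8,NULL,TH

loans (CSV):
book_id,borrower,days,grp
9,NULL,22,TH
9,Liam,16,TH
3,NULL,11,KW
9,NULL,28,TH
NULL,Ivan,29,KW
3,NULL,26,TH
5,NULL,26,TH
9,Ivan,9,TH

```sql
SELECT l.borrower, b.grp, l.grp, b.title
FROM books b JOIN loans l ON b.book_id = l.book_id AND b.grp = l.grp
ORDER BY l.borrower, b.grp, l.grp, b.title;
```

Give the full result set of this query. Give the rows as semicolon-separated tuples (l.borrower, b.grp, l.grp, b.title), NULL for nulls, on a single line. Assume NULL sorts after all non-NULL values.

(Ivan, TH, TH, Walden); (Liam, TH, TH, Walden); (NULL, TH, TH, Walden); (NULL, TH, TH, Walden)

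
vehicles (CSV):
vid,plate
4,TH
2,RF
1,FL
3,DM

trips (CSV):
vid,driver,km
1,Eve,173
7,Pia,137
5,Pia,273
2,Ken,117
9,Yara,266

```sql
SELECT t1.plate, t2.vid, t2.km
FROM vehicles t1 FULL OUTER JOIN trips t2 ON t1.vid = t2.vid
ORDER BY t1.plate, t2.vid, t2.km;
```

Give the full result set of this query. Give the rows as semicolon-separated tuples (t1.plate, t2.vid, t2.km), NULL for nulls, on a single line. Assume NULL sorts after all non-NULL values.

(DM, NULL, NULL); (FL, 1, 173); (RF, 2, 117); (TH, NULL, NULL); (NULL, 5, 273); (NULL, 7, 137); (NULL, 9, 266)

FULL OUTER JOIN keeps every row from both sides; unmatched rows get NULL for the other side's columns.
Matching on t1.vid = t2.vid.
- t1 row (vid=4): no match → kept, t2 columns NULL.
- t1 row (vid=2): matches 1 t2 row(s) → 1 output row(s).
- t1 row (vid=1): matches 1 t2 row(s) → 1 output row(s).
- t1 row (vid=3): no match → kept, t2 columns NULL.
- 3 row(s) from t2 found no t1 partner → padded with NULL.
After projecting and ordering:
t1.plate | t2.vid | t2.km
DM | NULL | NULL
FL | 1 | 173
RF | 2 | 117
TH | NULL | NULL
NULL | 5 | 273
NULL | 7 | 137
NULL | 9 | 266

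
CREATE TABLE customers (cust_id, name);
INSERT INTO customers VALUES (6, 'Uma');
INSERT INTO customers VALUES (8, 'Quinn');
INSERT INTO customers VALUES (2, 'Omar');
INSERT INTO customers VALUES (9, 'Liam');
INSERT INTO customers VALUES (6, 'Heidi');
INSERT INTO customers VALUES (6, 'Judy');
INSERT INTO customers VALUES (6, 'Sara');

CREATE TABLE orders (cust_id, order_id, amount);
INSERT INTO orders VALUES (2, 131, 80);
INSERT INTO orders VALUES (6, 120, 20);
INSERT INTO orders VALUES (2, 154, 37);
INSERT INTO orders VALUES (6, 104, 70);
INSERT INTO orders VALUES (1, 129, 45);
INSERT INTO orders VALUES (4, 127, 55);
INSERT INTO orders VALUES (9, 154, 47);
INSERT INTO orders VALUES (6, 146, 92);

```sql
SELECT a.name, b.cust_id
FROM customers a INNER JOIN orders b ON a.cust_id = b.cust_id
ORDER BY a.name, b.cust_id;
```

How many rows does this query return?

INNER JOIN keeps only pairs where the ON condition holds.
Matching on a.cust_id = b.cust_id.
- a[0] cust_id=6 → 3 match(es) in b → 3 row(s).
- a[1] cust_id=8 → no match; dropped.
- a[2] cust_id=2 → 2 match(es) in b → 2 row(s).
- a[3] cust_id=9 → 1 match(es) in b → 1 row(s).
- a[4] cust_id=6 → 3 match(es) in b → 3 row(s).
- a[5] cust_id=6 → 3 match(es) in b → 3 row(s).
- a[6] cust_id=6 → 3 match(es) in b → 3 row(s).
Total: 15 rows.

15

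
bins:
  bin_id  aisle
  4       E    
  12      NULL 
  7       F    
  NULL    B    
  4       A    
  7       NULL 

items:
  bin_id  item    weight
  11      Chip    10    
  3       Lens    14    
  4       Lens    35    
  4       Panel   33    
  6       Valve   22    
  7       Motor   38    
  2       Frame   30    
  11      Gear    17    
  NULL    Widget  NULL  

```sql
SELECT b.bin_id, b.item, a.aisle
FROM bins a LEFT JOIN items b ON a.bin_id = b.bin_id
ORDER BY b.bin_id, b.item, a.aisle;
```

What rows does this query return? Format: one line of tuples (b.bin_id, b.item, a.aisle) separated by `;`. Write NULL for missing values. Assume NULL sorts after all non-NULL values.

LEFT JOIN keeps every row from `bins`; unmatched rows get NULL for `items`'s columns.
Matching on a.bin_id = b.bin_id. A NULL in a compared column never satisfies the condition.
- bin_id=4: 2 matching b row(s), so 2 row(s) emitted.
- bin_id=12: no b row matches, row kept with b columns NULL.
- bin_id=7: 1 matching b row(s), so 1 row(s) emitted.
- bin_id=NULL: no b row matches, row kept with b columns NULL.
- bin_id=4: 2 matching b row(s), so 2 row(s) emitted.
- bin_id=7: 1 matching b row(s), so 1 row(s) emitted.
After projecting and ordering:
b.bin_id | b.item | a.aisle
4 | Lens | A
4 | Lens | E
4 | Panel | A
4 | Panel | E
7 | Motor | F
7 | Motor | NULL
NULL | NULL | B
NULL | NULL | NULL

(4, Lens, A); (4, Lens, E); (4, Panel, A); (4, Panel, E); (7, Motor, F); (7, Motor, NULL); (NULL, NULL, B); (NULL, NULL, NULL)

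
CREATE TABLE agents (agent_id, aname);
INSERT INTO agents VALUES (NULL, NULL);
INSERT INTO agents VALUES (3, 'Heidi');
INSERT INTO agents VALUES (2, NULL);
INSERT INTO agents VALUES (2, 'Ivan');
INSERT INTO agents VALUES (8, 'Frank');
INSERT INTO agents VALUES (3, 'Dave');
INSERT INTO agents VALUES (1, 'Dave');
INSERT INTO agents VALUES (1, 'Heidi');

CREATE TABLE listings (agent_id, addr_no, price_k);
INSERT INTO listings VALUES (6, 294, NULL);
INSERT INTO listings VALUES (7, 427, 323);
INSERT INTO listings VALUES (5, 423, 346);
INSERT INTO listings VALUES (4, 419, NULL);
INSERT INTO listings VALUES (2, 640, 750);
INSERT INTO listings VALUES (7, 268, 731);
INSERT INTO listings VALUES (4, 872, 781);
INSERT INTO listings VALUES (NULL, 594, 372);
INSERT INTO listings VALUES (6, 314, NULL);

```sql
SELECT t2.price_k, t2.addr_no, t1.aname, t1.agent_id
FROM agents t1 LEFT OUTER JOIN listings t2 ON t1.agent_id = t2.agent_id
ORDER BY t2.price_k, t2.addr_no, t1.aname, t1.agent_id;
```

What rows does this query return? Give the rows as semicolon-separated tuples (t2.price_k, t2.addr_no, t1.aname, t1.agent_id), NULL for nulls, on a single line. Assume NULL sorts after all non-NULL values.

(750, 640, Ivan, 2); (750, 640, NULL, 2); (NULL, NULL, Dave, 1); (NULL, NULL, Dave, 3); (NULL, NULL, Frank, 8); (NULL, NULL, Heidi, 1); (NULL, NULL, Heidi, 3); (NULL, NULL, NULL, NULL)

LEFT JOIN keeps every row from `agents`; unmatched rows get NULL for `listings`'s columns.
Matching on t1.agent_id = t2.agent_id. A NULL in a compared column never satisfies the condition.
- t1 (agent_id=NULL) has no partner → padded with NULL.
- t1 (agent_id=3) has no partner → padded with NULL.
- t1 (agent_id=2) pairs with 1 row(s) of t2.
- t1 (agent_id=2) pairs with 1 row(s) of t2.
- t1 (agent_id=8) has no partner → padded with NULL.
- t1 (agent_id=3) has no partner → padded with NULL.
- t1 (agent_id=1) has no partner → padded with NULL.
- t1 (agent_id=1) has no partner → padded with NULL.
After projecting and ordering:
t2.price_k | t2.addr_no | t1.aname | t1.agent_id
750 | 640 | Ivan | 2
750 | 640 | NULL | 2
NULL | NULL | Dave | 1
NULL | NULL | Dave | 3
NULL | NULL | Frank | 8
NULL | NULL | Heidi | 1
NULL | NULL | Heidi | 3
NULL | NULL | NULL | NULL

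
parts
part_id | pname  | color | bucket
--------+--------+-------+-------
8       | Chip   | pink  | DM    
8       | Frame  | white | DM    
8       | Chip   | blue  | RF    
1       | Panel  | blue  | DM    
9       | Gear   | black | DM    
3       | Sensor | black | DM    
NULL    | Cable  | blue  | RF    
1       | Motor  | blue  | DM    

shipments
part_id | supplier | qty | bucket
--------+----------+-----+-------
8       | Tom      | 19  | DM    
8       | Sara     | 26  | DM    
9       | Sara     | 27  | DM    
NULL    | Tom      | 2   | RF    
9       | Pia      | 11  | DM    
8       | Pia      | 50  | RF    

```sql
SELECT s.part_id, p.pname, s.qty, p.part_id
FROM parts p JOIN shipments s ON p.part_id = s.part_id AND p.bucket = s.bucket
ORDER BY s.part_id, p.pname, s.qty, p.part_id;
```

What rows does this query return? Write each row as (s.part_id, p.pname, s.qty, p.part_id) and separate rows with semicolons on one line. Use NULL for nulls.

(8, Chip, 19, 8); (8, Chip, 26, 8); (8, Chip, 50, 8); (8, Frame, 19, 8); (8, Frame, 26, 8); (9, Gear, 11, 9); (9, Gear, 27, 9)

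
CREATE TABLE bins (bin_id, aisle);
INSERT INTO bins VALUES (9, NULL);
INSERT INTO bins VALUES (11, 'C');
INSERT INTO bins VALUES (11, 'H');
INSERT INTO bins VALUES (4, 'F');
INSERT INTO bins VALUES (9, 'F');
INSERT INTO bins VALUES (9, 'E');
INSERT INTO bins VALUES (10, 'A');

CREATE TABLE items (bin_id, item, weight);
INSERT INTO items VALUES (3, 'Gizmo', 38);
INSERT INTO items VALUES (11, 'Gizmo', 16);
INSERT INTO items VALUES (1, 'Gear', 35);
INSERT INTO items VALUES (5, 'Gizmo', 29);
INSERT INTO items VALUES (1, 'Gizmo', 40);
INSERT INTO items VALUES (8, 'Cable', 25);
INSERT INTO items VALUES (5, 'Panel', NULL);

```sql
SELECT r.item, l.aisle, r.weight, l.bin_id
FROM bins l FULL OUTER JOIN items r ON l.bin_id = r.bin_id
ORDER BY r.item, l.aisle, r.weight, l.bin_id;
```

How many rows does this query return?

FULL OUTER JOIN keeps every row from both sides; unmatched rows get NULL for the other side's columns.
Matching on l.bin_id = r.bin_id.
Matched pairs: 2; unmatched l rows kept: 5; unmatched r rows kept: 6.
Total: 2 matched + 11 padded = 13 rows.

13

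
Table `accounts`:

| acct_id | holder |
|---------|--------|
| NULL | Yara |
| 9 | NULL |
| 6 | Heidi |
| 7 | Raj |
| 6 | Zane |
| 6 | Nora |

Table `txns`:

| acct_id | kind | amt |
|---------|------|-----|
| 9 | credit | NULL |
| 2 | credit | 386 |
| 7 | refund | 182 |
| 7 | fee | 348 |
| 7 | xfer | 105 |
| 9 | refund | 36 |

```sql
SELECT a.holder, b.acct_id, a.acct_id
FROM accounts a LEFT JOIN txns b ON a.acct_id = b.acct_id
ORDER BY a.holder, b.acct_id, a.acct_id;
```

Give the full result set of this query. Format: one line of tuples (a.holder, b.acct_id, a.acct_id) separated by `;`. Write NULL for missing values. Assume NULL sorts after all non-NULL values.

LEFT JOIN keeps every row from `accounts`; unmatched rows get NULL for `txns`'s columns.
Matching on a.acct_id = b.acct_id. A NULL in a compared column never satisfies the condition.
Matched pairs: 5; unmatched a rows kept: 4.

(Heidi, NULL, 6); (Nora, NULL, 6); (Raj, 7, 7); (Raj, 7, 7); (Raj, 7, 7); (Yara, NULL, NULL); (Zane, NULL, 6); (NULL, 9, 9); (NULL, 9, 9)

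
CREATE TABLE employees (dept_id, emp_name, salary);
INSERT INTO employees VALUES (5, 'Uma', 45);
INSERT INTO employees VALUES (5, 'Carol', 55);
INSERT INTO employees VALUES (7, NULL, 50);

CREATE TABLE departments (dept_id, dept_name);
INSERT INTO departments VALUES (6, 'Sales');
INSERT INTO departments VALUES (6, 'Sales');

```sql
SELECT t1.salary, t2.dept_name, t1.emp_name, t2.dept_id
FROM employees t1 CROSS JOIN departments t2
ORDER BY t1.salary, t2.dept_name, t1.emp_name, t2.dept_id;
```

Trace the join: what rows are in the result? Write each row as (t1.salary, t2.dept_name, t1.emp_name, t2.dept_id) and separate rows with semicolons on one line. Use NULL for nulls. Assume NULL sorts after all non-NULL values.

(45, Sales, Uma, 6); (45, Sales, Uma, 6); (50, Sales, NULL, 6); (50, Sales, NULL, 6); (55, Sales, Carol, 6); (55, Sales, Carol, 6)

CROSS JOIN pairs every row of `employees` with every row of `departments`: 3 × 2 = 6 rows.
After projecting and ordering:
t1.salary | t2.dept_name | t1.emp_name | t2.dept_id
45 | Sales | Uma | 6
45 | Sales | Uma | 6
50 | Sales | NULL | 6
50 | Sales | NULL | 6
55 | Sales | Carol | 6
55 | Sales | Carol | 6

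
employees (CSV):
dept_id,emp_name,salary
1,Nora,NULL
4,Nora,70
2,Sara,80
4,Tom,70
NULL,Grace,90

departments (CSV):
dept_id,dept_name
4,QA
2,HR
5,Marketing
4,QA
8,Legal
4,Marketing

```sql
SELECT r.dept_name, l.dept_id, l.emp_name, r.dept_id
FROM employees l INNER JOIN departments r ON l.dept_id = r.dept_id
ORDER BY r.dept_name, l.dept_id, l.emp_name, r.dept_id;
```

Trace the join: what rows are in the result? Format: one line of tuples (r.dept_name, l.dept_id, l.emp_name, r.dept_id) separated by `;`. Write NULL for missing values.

(HR, 2, Sara, 2); (Marketing, 4, Nora, 4); (Marketing, 4, Tom, 4); (QA, 4, Nora, 4); (QA, 4, Nora, 4); (QA, 4, Tom, 4); (QA, 4, Tom, 4)

INNER JOIN keeps only pairs where the ON condition holds.
Matching on l.dept_id = r.dept_id. A NULL in a compared column never satisfies the condition.
- l (dept_id=1) has no partner → excluded.
- l (dept_id=4) pairs with 3 row(s) of r.
- l (dept_id=2) pairs with 1 row(s) of r.
- l (dept_id=4) pairs with 3 row(s) of r.
- l (dept_id=NULL) has no partner → excluded.
After projecting and ordering:
r.dept_name | l.dept_id | l.emp_name | r.dept_id
HR | 2 | Sara | 2
Marketing | 4 | Nora | 4
Marketing | 4 | Tom | 4
QA | 4 | Nora | 4
QA | 4 | Nora | 4
QA | 4 | Tom | 4
QA | 4 | Tom | 4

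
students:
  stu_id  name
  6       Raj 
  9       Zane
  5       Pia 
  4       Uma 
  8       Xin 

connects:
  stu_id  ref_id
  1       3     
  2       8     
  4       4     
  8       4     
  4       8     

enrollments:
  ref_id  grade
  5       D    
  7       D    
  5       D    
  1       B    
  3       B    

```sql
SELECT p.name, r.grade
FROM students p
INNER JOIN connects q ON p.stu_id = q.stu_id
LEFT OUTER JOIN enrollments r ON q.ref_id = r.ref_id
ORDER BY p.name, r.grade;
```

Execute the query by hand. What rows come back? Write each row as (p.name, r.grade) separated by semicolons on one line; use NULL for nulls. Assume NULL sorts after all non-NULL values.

Evaluate left to right. First `students p INNER JOIN connects q` on stu_id: 3 row(s).
Then LEFT JOIN `enrollments r` on ref_id: each of those 3 rows is kept; rows whose q.ref_id has no match in r get NULL for r's columns.

(Uma, NULL); (Uma, NULL); (Xin, NULL)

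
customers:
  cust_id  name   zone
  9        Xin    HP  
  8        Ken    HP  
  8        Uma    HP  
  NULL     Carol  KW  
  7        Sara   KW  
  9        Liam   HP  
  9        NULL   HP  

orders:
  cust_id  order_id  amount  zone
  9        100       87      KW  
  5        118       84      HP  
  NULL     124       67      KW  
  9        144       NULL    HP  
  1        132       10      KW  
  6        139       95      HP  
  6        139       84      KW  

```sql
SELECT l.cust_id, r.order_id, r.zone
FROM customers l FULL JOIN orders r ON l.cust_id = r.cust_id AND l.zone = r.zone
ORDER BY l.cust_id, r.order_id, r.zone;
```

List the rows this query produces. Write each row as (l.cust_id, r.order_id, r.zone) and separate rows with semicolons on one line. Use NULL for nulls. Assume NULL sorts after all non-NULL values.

(7, NULL, NULL); (8, NULL, NULL); (8, NULL, NULL); (9, 144, HP); (9, 144, HP); (9, 144, HP); (NULL, 100, KW); (NULL, 118, HP); (NULL, 124, KW); (NULL, 132, KW); (NULL, 139, HP); (NULL, 139, KW); (NULL, NULL, NULL)

FULL OUTER JOIN keeps every row from both sides; unmatched rows get NULL for the other side's columns.
Matching on l.cust_id = r.cust_id AND l.zone = r.zone. A NULL in a compared column never satisfies the condition.
Matched pairs: 3; unmatched l rows kept: 4; unmatched r rows kept: 6.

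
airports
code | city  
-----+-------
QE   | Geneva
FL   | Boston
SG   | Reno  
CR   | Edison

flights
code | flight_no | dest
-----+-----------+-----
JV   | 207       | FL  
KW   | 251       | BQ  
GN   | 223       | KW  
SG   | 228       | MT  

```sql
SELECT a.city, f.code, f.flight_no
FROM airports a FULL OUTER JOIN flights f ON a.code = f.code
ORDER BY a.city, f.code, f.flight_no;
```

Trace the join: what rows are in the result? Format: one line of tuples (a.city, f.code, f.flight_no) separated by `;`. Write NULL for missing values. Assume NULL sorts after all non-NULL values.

FULL OUTER JOIN keeps every row from both sides; unmatched rows get NULL for the other side's columns.
Matching on a.code = f.code.
- a (code=QE) has no partner → padded with NULL.
- a (code=FL) has no partner → padded with NULL.
- a (code=SG) pairs with 1 row(s) of f.
- a (code=CR) has no partner → padded with NULL.
- plus 3 unmatched f row(s), each kept with NULL a columns.
After projecting and ordering:
a.city | f.code | f.flight_no
Boston | NULL | NULL
Edison | NULL | NULL
Geneva | NULL | NULL
Reno | SG | 228
NULL | GN | 223
NULL | JV | 207
NULL | KW | 251

(Boston, NULL, NULL); (Edison, NULL, NULL); (Geneva, NULL, NULL); (Reno, SG, 228); (NULL, GN, 223); (NULL, JV, 207); (NULL, KW, 251)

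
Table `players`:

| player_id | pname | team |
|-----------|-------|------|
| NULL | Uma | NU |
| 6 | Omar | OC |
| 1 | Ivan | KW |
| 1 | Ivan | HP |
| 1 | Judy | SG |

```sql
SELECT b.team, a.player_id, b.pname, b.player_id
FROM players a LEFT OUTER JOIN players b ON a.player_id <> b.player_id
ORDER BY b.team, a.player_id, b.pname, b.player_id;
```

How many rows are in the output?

LEFT JOIN keeps every row from `players a`; unmatched rows get NULL for `players b`'s columns.
Matching on a.player_id <> b.player_id. A NULL in a compared column never satisfies the condition.
- a (player_id=NULL) has no partner → padded with NULL.
- a (player_id=6) pairs with 3 row(s) of b.
- a (player_id=1) pairs with 1 row(s) of b.
- a (player_id=1) pairs with 1 row(s) of b.
- a (player_id=1) pairs with 1 row(s) of b.
Total: 6 matched + 1 padded = 7 rows.

7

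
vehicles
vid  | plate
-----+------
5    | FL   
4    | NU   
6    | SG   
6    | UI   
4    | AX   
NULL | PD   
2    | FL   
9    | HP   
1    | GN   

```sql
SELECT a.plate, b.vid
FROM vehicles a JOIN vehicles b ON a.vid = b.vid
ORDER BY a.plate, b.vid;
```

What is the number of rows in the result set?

12

INNER JOIN keeps only pairs where the ON condition holds.
Matching on a.vid = b.vid. A NULL in a compared column never satisfies the condition.
- vid=5: 1 matching b row(s), so 1 row(s) emitted.
- vid=4: 2 matching b row(s), so 2 row(s) emitted.
- vid=6: 2 matching b row(s), so 2 row(s) emitted.
- vid=6: 2 matching b row(s), so 2 row(s) emitted.
- vid=4: 2 matching b row(s), so 2 row(s) emitted.
- vid=NULL: no matching b row, dropped.
- vid=2: 1 matching b row(s), so 1 row(s) emitted.
- vid=9: 1 matching b row(s), so 1 row(s) emitted.
- vid=1: 1 matching b row(s), so 1 row(s) emitted.
Total: 12 rows.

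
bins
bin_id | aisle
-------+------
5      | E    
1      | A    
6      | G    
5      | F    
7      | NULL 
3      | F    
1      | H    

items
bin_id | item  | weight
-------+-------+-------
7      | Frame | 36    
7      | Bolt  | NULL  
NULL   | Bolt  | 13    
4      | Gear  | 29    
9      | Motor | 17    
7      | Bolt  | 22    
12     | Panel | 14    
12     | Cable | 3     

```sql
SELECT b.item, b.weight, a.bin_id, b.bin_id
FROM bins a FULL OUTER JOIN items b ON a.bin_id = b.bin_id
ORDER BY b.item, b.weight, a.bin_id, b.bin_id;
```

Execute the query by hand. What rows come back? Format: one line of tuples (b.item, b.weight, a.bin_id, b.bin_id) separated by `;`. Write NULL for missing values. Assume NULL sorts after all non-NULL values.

(Bolt, 13, NULL, NULL); (Bolt, 22, 7, 7); (Bolt, NULL, 7, 7); (Cable, 3, NULL, 12); (Frame, 36, 7, 7); (Gear, 29, NULL, 4); (Motor, 17, NULL, 9); (Panel, 14, NULL, 12); (NULL, NULL, 1, NULL); (NULL, NULL, 1, NULL); (NULL, NULL, 3, NULL); (NULL, NULL, 5, NULL); (NULL, NULL, 5, NULL); (NULL, NULL, 6, NULL)

FULL OUTER JOIN keeps every row from both sides; unmatched rows get NULL for the other side's columns.
Matching on a.bin_id = b.bin_id. A NULL in a compared column never satisfies the condition.
- a row (bin_id=5): no match → kept, b columns NULL.
- a row (bin_id=1): no match → kept, b columns NULL.
- a row (bin_id=6): no match → kept, b columns NULL.
- a row (bin_id=5): no match → kept, b columns NULL.
- a row (bin_id=7): matches 3 b row(s) → 3 output row(s).
- a row (bin_id=3): no match → kept, b columns NULL.
- a row (bin_id=1): no match → kept, b columns NULL.
- 5 b row(s) had no a match → kept, a columns NULL.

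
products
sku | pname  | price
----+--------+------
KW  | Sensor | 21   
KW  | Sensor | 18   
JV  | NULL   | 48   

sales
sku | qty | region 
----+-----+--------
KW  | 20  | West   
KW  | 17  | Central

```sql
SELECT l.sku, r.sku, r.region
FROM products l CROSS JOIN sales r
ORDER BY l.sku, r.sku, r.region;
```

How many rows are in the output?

6

CROSS JOIN pairs every row of `products` with every row of `sales`: 3 × 2 = 6 rows.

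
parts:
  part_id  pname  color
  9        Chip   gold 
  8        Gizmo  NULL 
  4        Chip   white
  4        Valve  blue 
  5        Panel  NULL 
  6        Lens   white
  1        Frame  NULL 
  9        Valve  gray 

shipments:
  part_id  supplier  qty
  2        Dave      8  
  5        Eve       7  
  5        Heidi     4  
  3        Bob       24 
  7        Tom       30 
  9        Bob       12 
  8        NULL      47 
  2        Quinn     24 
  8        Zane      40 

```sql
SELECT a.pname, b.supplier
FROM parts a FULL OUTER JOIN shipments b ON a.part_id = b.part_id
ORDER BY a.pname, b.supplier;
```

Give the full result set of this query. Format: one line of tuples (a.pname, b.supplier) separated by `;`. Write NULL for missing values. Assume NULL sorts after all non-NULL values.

(Chip, Bob); (Chip, NULL); (Frame, NULL); (Gizmo, Zane); (Gizmo, NULL); (Lens, NULL); (Panel, Eve); (Panel, Heidi); (Valve, Bob); (Valve, NULL); (NULL, Bob); (NULL, Dave); (NULL, Quinn); (NULL, Tom)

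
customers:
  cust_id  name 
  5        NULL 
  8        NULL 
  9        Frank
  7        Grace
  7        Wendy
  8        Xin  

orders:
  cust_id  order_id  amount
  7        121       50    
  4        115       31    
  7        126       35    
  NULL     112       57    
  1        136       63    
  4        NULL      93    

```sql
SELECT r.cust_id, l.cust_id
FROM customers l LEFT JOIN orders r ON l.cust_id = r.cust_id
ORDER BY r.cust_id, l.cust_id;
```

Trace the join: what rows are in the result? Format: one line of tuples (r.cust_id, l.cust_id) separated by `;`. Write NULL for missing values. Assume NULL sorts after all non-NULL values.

(7, 7); (7, 7); (7, 7); (7, 7); (NULL, 5); (NULL, 8); (NULL, 8); (NULL, 9)

LEFT JOIN keeps every row from `customers`; unmatched rows get NULL for `orders`'s columns.
Matching on l.cust_id = r.cust_id. A NULL in a compared column never satisfies the condition.
- cust_id=5: no r row matches, row kept with r columns NULL.
- cust_id=8: no r row matches, row kept with r columns NULL.
- cust_id=9: no r row matches, row kept with r columns NULL.
- cust_id=7: 2 matching r row(s), so 2 row(s) emitted.
- cust_id=7: 2 matching r row(s), so 2 row(s) emitted.
- cust_id=8: no r row matches, row kept with r columns NULL.
After projecting and ordering:
r.cust_id | l.cust_id
7 | 7
7 | 7
7 | 7
7 | 7
NULL | 5
NULL | 8
NULL | 8
NULL | 9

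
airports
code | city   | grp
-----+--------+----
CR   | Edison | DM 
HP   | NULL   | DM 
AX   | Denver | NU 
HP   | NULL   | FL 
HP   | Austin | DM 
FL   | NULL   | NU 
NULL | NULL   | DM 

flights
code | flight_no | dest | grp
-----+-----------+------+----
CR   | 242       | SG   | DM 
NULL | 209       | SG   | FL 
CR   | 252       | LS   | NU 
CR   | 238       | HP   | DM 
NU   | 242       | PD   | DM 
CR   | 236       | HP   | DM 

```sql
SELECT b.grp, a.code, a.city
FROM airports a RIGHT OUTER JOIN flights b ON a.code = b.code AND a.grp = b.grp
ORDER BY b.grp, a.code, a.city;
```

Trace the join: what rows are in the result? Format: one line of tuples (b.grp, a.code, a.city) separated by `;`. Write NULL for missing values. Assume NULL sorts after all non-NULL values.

(DM, CR, Edison); (DM, CR, Edison); (DM, CR, Edison); (DM, NULL, NULL); (FL, NULL, NULL); (NU, NULL, NULL)

RIGHT JOIN keeps every row from `flights`; unmatched rows get NULL for `airports`'s columns.
Matching on a.code = b.code AND a.grp = b.grp. A NULL in a compared column never satisfies the condition.
- a[0] code=CR, grp=DM → 3 match(es) in b → 3 row(s).
- a[1] code=HP, grp=DM → no match.
- a[2] code=AX, grp=NU → no match.
- a[3] code=HP, grp=FL → no match.
- a[4] code=HP, grp=DM → no match.
- a[5] code=FL, grp=NU → no match.
- a[6] code=NULL, grp=DM → no match.
- plus 3 unmatched b row(s), each kept with NULL a columns.
After projecting and ordering:
b.grp | a.code | a.city
DM | CR | Edison
DM | CR | Edison
DM | CR | Edison
DM | NULL | NULL
FL | NULL | NULL
NU | NULL | NULL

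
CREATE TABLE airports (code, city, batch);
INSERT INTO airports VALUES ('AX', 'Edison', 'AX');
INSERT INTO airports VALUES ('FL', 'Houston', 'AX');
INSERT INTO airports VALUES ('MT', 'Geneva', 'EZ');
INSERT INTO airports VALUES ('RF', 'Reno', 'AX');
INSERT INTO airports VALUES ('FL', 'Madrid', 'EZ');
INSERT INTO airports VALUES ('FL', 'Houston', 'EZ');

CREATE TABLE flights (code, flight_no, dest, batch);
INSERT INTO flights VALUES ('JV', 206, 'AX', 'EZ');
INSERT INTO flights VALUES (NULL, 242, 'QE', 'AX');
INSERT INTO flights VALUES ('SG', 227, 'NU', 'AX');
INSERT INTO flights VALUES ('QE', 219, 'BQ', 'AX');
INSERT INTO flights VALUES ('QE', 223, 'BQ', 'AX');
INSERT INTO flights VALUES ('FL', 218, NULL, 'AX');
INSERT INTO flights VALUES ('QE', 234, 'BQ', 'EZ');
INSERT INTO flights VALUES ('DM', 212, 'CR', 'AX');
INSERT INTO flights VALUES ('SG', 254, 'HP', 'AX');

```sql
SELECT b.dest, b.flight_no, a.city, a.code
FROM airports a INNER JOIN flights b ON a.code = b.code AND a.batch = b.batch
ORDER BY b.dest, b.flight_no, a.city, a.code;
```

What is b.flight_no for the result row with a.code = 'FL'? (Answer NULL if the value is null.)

218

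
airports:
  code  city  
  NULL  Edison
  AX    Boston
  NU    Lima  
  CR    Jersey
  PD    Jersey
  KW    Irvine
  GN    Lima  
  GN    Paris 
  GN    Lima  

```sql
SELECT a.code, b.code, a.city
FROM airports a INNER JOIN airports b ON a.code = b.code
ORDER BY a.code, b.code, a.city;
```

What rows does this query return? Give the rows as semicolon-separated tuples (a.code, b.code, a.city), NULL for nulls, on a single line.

(AX, AX, Boston); (CR, CR, Jersey); (GN, GN, Lima); (GN, GN, Lima); (GN, GN, Lima); (GN, GN, Lima); (GN, GN, Lima); (GN, GN, Lima); (GN, GN, Paris); (GN, GN, Paris); (GN, GN, Paris); (KW, KW, Irvine); (NU, NU, Lima); (PD, PD, Jersey)

INNER JOIN keeps only pairs where the ON condition holds.
Matching on a.code = b.code. A NULL in a compared column never satisfies the condition.
- a (code=NULL) has no partner → excluded.
- a (code=AX) pairs with 1 row(s) of b.
- a (code=NU) pairs with 1 row(s) of b.
- a (code=CR) pairs with 1 row(s) of b.
- a (code=PD) pairs with 1 row(s) of b.
- a (code=KW) pairs with 1 row(s) of b.
- a (code=GN) pairs with 3 row(s) of b.
- a (code=GN) pairs with 3 row(s) of b.
- a (code=GN) pairs with 3 row(s) of b.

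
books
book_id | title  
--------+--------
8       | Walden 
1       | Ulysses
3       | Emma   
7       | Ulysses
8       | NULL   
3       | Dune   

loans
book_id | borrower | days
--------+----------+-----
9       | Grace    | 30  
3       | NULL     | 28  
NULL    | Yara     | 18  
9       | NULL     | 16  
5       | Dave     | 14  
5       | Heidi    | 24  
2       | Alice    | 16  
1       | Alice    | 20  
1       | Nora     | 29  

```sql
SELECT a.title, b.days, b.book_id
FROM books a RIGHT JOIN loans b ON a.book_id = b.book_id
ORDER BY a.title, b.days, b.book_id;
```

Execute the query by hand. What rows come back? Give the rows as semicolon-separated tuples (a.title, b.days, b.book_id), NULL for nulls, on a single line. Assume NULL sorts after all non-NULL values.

RIGHT JOIN keeps every row from `loans`; unmatched rows get NULL for `books`'s columns.
Matching on a.book_id = b.book_id. A NULL in a compared column never satisfies the condition.
Matched pairs: 4; unmatched b rows kept: 6.

(Dune, 28, 3); (Emma, 28, 3); (Ulysses, 20, 1); (Ulysses, 29, 1); (NULL, 14, 5); (NULL, 16, 2); (NULL, 16, 9); (NULL, 18, NULL); (NULL, 24, 5); (NULL, 30, 9)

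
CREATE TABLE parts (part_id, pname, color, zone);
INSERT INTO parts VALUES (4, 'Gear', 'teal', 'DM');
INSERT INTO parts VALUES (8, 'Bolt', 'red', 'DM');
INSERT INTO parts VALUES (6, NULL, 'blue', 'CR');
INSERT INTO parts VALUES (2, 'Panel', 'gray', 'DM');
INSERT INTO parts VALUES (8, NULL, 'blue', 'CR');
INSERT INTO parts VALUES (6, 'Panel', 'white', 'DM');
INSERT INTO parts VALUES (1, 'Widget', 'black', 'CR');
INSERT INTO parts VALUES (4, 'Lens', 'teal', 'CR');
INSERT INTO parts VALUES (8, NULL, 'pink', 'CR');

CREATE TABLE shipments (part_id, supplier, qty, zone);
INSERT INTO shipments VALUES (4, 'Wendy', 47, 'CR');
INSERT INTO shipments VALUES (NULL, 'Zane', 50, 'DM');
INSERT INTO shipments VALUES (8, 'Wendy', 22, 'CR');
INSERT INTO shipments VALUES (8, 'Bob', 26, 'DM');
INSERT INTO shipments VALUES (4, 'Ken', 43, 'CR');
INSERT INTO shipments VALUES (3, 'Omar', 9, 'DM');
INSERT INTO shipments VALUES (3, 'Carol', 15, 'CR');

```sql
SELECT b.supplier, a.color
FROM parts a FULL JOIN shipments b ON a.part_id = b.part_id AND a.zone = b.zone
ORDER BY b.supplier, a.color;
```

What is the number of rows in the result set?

13

FULL OUTER JOIN keeps every row from both sides; unmatched rows get NULL for the other side's columns.
Matching on a.part_id = b.part_id AND a.zone = b.zone. A NULL in a compared column never satisfies the condition.
- a row (part_id=4, zone=DM): no match → kept, b columns NULL.
- a row (part_id=8, zone=DM): matches 1 b row(s) → 1 output row(s).
- a row (part_id=6, zone=CR): no match → kept, b columns NULL.
- a row (part_id=2, zone=DM): no match → kept, b columns NULL.
- a row (part_id=8, zone=CR): matches 1 b row(s) → 1 output row(s).
- a row (part_id=6, zone=DM): no match → kept, b columns NULL.
- a row (part_id=1, zone=CR): no match → kept, b columns NULL.
- a row (part_id=4, zone=CR): matches 2 b row(s) → 2 output row(s).
- a row (part_id=8, zone=CR): matches 1 b row(s) → 1 output row(s).
- 3 row(s) from b found no a partner → padded with NULL.
Total: 5 matched + 8 padded = 13 rows.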